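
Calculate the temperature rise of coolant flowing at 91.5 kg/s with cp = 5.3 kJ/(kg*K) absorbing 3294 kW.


dT = Q / (m_dot * cp)
dT = 3294 / (91.5 * 5.3)
dT = 6.7925 C

6.7925


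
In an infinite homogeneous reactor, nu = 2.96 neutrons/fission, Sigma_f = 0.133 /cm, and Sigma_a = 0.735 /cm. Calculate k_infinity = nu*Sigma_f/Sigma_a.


k_inf = nu * Sigma_f / Sigma_a
k_inf = 2.96 * 0.133 / 0.735
k_inf = 0.53562

0.53562


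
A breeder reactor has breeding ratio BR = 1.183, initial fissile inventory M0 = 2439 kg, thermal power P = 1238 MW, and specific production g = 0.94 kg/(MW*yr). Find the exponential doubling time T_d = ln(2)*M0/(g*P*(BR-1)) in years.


Breeding gain G = BR - 1 = 1.183 - 1 = 0.183
Fissile production rate = g * P * G = 0.94 * 1238 * 0.183 = 212.96076 kg/yr
T_d = ln(2) * M0 / (g * P * G)
T_d = ln(2) * 2439 / 212.96076 = 7.9385 yr

7.9385


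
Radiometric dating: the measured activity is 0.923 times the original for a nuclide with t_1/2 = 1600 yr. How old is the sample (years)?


lambda = ln(2) / t_half = ln(2) / 1600 = 4.332170e-04 /yr
t = -ln(A/A0) / lambda
t = -ln(0.923) / 4.332170e-04
t = 184.96 yr

184.96


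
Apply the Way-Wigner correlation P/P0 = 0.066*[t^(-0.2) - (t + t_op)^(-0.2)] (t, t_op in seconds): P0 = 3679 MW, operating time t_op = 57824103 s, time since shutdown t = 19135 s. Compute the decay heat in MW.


P/P0 = 0.066 * [t^(-0.2) - (t + t_op)^(-0.2)]
P/P0 = 0.066 * [19135^(-0.2) - (19135 + 57824103)^(-0.2)]
P/P0 = 0.066 * [0.1391984 - 0.02802525] = 0.007337428
P = 3679 * 0.007337428 = 26.994 MW

26.994


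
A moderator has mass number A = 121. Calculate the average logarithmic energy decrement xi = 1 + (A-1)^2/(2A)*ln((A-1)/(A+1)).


xi = 1 + (A-1)^2/(2A) * ln((A-1)/(A+1))
xi = 1 + (121-1)^2/(2*121) * ln((121-1)/(121 +1))
xi = 0.016438

0.016438


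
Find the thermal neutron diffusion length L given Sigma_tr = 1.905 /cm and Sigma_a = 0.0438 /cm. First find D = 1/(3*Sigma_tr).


D = 1 / (3 * Sigma_tr) = 1 / (3 * 1.905) = 0.1749781 cm
L = sqrt(D / Sigma_a)
L = sqrt(0.1749781 / 0.0438)
L = 1.9987 cm

1.9987


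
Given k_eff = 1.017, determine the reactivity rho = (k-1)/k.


rho = (k_eff - 1) / k_eff
rho = (1.017 - 1) / 1.017
rho = 0.016716

0.016716


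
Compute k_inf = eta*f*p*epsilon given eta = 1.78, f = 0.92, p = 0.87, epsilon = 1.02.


k_inf = eta * f * p * epsilon
k_inf = 1.78 * 0.92 * 0.87 * 1.02
k_inf = 1.4532

1.4532


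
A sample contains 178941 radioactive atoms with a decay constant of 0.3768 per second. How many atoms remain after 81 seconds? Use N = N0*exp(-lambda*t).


N = N0 * exp(-lambda * t)
N = 178941 * exp(-0.3768 * 81)
N = 9.9471e-09

9.9471e-09


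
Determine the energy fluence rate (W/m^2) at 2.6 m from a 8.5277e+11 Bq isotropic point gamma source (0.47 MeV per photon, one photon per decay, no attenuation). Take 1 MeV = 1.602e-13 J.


psi = A * E * 1.602e-13 / (4*pi*r^2)
psi = 8.5277e+11 * 0.47 * 1.602e-13 / (4*pi*2.6^2)
psi = 7.5585e-04 W/m^2

7.5585e-04


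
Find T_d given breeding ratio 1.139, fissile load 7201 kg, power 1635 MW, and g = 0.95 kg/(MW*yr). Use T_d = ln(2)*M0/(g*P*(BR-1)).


Breeding gain G = BR - 1 = 1.139 - 1 = 0.139
Fissile production rate = g * P * G = 0.95 * 1635 * 0.139 = 215.90175 kg/yr
T_d = ln(2) * M0 / (g * P * G)
T_d = ln(2) * 7201 / 215.90175 = 23.119 yr

23.119


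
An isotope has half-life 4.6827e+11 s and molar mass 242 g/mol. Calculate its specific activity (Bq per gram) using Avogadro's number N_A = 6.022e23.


lambda = ln(2) / t_half = ln(2) / 4.6827e+11 = 1.480230e-12 /s
SA = lambda * N_A / M
SA = 1.480230e-12 * 6.022e23 / 242
SA = 3.6834e+09 Bq/g

3.6834e+09


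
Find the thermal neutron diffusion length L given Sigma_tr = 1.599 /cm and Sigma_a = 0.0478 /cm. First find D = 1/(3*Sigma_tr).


D = 1 / (3 * Sigma_tr) = 1 / (3 * 1.599) = 0.2084636 cm
L = sqrt(D / Sigma_a)
L = sqrt(0.2084636 / 0.0478)
L = 2.0883 cm

2.0883


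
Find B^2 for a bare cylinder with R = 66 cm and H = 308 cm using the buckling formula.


B^2 = (2.405/R)^2 + (pi/H)^2
B^2 = (2.405/66)^2 + (pi/308)^2
B^2 = 0.0014319 /cm^2

0.0014319


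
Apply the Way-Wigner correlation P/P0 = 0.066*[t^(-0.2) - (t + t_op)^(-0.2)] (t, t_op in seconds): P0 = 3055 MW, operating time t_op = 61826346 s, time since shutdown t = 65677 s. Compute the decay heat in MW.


P/P0 = 0.066 * [t^(-0.2) - (t + t_op)^(-0.2)]
P/P0 = 0.066 * [65677^(-0.2) - (65677 + 61826346)^(-0.2)]
P/P0 = 0.066 * [0.1087721 - 0.02764859] = 0.005354152
P = 3055 * 0.005354152 = 16.357 MW

16.357


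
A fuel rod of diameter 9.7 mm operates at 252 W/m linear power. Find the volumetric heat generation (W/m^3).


r = D / 2 / 1000 = 9.7 / 2 / 1000 = 0.00485 m
q''' = q' / (pi * r^2)
q''' = 252 / (pi * 0.00485^2)
q''' = 3.4101e+06 W/m^3

3.4101e+06


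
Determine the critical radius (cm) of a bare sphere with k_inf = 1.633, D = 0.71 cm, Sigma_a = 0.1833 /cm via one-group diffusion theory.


L^2 = D / Sigma_a = 0.71 / 0.1833 = 3.873432 cm^2
B_m^2 = (k_inf - 1) / L^2 = (1.633 - 1) / 3.873432 = 0.1634210 /cm^2
For a bare sphere: B_g = pi/R, so R_c = pi / sqrt(B_m^2)
R_c = pi / sqrt(0.1634210) = 7.7713 cm

7.7713


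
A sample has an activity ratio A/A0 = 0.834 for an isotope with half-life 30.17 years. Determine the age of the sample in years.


lambda = ln(2) / t_half = ln(2) / 30.17 = 0.02297472 /yr
t = -ln(A/A0) / lambda
t = -ln(0.834) / 0.02297472
t = 7.9009 yr

7.9009


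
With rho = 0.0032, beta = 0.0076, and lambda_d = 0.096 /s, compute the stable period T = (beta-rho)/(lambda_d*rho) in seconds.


T = (beta - rho) / (lambda_d * rho)
T = (0.0076 - 0.0032) / (0.096 * 0.0032)
T = 14.323 s

14.323


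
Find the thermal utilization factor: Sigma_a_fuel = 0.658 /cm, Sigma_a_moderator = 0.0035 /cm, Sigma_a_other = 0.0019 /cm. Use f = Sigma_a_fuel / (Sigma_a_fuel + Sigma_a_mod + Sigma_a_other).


f = Sigma_a_fuel / (Sigma_a_fuel + Sigma_a_mod + Sigma_a_other)
f = 0.658 / (0.658 + 0.0035 + 0.0019)
f = 0.99186

0.99186


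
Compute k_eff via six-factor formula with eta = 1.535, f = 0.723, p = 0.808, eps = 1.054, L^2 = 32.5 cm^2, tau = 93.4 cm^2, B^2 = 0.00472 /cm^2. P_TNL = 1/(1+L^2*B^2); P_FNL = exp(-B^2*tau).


k_inf = eta*f*p*eps = 1.535*0.723*0.808*1.054 = 0.9451455
P_TNL = 1/(1 + L^2*B^2) = 1/(1 + 32.5*0.00472) = 0.8670019
P_FNL = exp(-B^2*tau) = exp(-0.00472*93.4) = 0.6434905
k_eff = k_inf * P_TNL * P_FNL = 0.9451455 * 0.8670019 * 0.6434905
k_eff = 0.52730

0.52730


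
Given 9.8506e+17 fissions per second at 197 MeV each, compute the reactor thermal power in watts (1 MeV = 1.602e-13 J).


P = fission_rate * E_MeV * 1.602e-13
P = 9.8506e+17 * 197 * 1.602e-13
P = 3.1088e+07 W

3.1088e+07


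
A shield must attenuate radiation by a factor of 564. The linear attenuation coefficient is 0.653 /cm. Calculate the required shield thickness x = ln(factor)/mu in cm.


x = ln(factor) / mu
x = ln(564) / 0.653
x = 9.7015 cm

9.7015


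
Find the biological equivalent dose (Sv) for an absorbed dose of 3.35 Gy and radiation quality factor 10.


H = D * Q
H = 3.35 * 10
H = 33.500 Sv

33.500


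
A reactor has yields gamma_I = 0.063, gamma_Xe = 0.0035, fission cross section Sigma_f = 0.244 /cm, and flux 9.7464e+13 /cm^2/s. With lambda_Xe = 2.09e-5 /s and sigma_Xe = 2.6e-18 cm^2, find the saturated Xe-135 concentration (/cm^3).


Xe_eq = (gamma_I + gamma_Xe) * Sigma_f * phi / (lambda_Xe + sigma_Xe * phi)
Numerator = (0.063 + 0.0035) * 0.244 * 9.7464e+13 = 1.581451e+12
Denominator = 2.09e-5 + 2.6e-18 * 9.7464e+13 = 2.743064e-04
Xe_eq = 1.581451e+12 / 2.743064e-04 = 5.7653e+15 /cm^3

5.7653e+15


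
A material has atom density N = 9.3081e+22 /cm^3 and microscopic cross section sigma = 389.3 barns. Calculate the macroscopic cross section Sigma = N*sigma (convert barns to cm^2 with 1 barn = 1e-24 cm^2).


Sigma = N * sigma_barns * 1e-24
Sigma = 9.3081e+22 * 389.3 * 1e-24
Sigma = 36.236 /cm

36.236


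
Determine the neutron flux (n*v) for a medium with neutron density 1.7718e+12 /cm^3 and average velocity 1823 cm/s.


phi = n * v
phi = 1.7718e+12 * 1823
phi = 3.2300e+15 /cm^2/s

3.2300e+15


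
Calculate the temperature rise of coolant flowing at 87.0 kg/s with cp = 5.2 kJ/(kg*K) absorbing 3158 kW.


dT = Q / (m_dot * cp)
dT = 3158 / (87.0 * 5.2)
dT = 6.9805 C

6.9805


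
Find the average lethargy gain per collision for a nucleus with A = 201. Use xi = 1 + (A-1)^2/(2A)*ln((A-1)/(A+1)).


xi = 1 + (A-1)^2/(2A) * ln((A-1)/(A+1))
xi = 1 + (201-1)^2/(2*201) * ln((201-1)/(201 +1))
xi = 0.0099173

0.0099173


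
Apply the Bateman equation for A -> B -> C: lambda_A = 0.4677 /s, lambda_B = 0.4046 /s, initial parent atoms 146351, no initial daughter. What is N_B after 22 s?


N_B(t) = lambda_A * N_A0 / (lambda_B - lambda_A) * [exp(-lambda_A*t) - exp(-lambda_B*t)]
exp(-0.4677*22) = 3.399150e-05; exp(-0.4046*22) = 1.362254e-04
N_B = 0.4677 * 146351 / (0.4046 - 0.4677) * (3.399150e-05 - 1.362254e-04)
N_B = 110.90

110.90


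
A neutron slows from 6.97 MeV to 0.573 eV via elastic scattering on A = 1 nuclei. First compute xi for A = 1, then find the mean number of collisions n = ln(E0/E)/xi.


xi = 1 + (A-1)^2/(2A)*ln((A-1)/(A+1)) = 1 (for A = 1)
n = ln(E0/E) / xi
n = ln(6.97e6 / 0.573) / 1
n = ln(1.216405e+07) / 1 = 16.314

16.314


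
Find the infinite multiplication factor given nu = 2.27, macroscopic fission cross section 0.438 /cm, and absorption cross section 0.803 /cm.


k_inf = nu * Sigma_f / Sigma_a
k_inf = 2.27 * 0.438 / 0.803
k_inf = 1.2382

1.2382


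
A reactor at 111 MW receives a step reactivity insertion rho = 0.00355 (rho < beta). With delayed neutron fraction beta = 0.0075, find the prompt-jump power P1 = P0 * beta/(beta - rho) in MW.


P1/P0 = beta / (beta - rho)
P1/P0 = 0.0075 / (0.0075 - 0.00355) = 1.898734
P1 = 111 * 1.898734 = 210.76 MW

210.76


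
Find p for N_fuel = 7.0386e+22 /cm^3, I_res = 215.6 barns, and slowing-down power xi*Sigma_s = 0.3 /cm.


p = exp(-N * I * 1e-24 / (xi*Sigma_s))
p = exp(-7.0386e+22 * 215.6 * 1e-24 / 0.3)
p = 1.0755e-22

1.0755e-22


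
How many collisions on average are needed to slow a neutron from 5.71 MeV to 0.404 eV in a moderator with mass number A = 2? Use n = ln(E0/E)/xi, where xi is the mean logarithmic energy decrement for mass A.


xi = 1 + (A-1)^2/(2A)*ln((A-1)/(A+1)) = 0.7253469 (for A = 2)
n = ln(E0/E) / xi
n = ln(5.71e6 / 0.404) / 0.7253469
n = ln(1.413366e+07) / 0.7253469 = 22.698

22.698


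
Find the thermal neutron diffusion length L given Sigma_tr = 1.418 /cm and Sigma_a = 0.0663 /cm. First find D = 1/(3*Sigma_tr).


D = 1 / (3 * Sigma_tr) = 1 / (3 * 1.418) = 0.2350729 cm
L = sqrt(D / Sigma_a)
L = sqrt(0.2350729 / 0.0663)
L = 1.8830 cm

1.8830


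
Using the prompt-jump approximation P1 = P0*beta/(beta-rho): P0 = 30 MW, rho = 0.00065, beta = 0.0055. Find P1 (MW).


P1/P0 = beta / (beta - rho)
P1/P0 = 0.0055 / (0.0055 - 0.00065) = 1.134021
P1 = 30 * 1.134021 = 34.021 MW

34.021


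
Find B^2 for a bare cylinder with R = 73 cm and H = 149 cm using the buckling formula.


B^2 = (2.405/R)^2 + (pi/H)^2
B^2 = (2.405/73)^2 + (pi/149)^2
B^2 = 0.0015299 /cm^2

0.0015299


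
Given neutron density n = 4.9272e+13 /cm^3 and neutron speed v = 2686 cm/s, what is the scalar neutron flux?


phi = n * v
phi = 4.9272e+13 * 2686
phi = 1.3234e+17 /cm^2/s

1.3234e+17


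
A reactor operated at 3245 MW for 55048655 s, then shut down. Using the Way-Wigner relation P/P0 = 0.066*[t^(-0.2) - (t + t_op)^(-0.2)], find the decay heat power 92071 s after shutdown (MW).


P/P0 = 0.066 * [t^(-0.2) - (t + t_op)^(-0.2)]
P/P0 = 0.066 * [92071^(-0.2) - (92071 + 55048655)^(-0.2)]
P/P0 = 0.066 * [0.1016659 - 0.02829473] = 0.004842497
P = 3245 * 0.004842497 = 15.714 MW

15.714


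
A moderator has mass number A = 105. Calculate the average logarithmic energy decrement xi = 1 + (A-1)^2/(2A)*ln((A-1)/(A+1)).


xi = 1 + (A-1)^2/(2A) * ln((A-1)/(A+1))
xi = 1 + (105-1)^2/(2*105) * ln((105-1)/(105 +1))
xi = 0.018927

0.018927


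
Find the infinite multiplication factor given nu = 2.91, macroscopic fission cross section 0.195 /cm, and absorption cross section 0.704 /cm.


k_inf = nu * Sigma_f / Sigma_a
k_inf = 2.91 * 0.195 / 0.704
k_inf = 0.80604

0.80604


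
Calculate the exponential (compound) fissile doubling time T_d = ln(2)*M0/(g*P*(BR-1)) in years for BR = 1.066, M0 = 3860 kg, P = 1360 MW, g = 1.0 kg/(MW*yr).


Breeding gain G = BR - 1 = 1.066 - 1 = 0.066
Fissile production rate = g * P * G = 1.0 * 1360 * 0.066 = 89.76 kg/yr
T_d = ln(2) * M0 / (g * P * G)
T_d = ln(2) * 3860 / 89.76 = 29.808 yr

29.808


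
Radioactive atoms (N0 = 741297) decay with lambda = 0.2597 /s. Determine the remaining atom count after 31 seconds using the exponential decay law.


N = N0 * exp(-lambda * t)
N = 741297 * exp(-0.2597 * 31)
N = 236.38

236.38


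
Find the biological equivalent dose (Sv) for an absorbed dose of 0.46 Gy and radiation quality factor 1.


H = D * Q
H = 0.46 * 1
H = 0.46000 Sv

0.46000


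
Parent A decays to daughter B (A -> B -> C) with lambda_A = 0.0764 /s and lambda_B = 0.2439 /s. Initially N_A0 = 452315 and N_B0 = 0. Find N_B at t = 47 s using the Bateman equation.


N_B(t) = lambda_A * N_A0 / (lambda_B - lambda_A) * [exp(-lambda_A*t) - exp(-lambda_B*t)]
exp(-0.0764*47) = 0.02757626; exp(-0.2439*47) = 1.050877e-05
N_B = 0.0764 * 452315 / (0.2439 - 0.0764) * (0.02757626 - 1.050877e-05)
N_B = 5687.1

5687.1


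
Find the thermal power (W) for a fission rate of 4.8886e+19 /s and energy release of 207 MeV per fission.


P = fission_rate * E_MeV * 1.602e-13
P = 4.8886e+19 * 207 * 1.602e-13
P = 1.6211e+09 W

1.6211e+09


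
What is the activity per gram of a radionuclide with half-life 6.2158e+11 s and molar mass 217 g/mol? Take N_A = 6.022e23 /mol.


lambda = ln(2) / t_half = ln(2) / 6.2158e+11 = 1.115138e-12 /s
SA = lambda * N_A / M
SA = 1.115138e-12 * 6.022e23 / 217
SA = 3.0946e+09 Bq/g

3.0946e+09


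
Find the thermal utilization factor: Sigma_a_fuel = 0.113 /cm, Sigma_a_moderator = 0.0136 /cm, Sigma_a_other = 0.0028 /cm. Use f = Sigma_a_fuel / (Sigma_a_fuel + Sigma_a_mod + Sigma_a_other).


f = Sigma_a_fuel / (Sigma_a_fuel + Sigma_a_mod + Sigma_a_other)
f = 0.113 / (0.113 + 0.0136 + 0.0028)
f = 0.87326

0.87326


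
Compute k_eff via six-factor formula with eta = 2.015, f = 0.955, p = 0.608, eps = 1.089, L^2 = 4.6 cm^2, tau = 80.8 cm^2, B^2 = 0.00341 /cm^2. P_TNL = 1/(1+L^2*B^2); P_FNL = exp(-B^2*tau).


k_inf = eta*f*p*eps = 2.015*0.955*0.608*1.089 = 1.274119
P_TNL = 1/(1 + L^2*B^2) = 1/(1 + 4.6*0.00341) = 0.9845563
P_FNL = exp(-B^2*tau) = exp(-0.00341*80.8) = 0.7591712
k_eff = k_inf * P_TNL * P_FNL = 1.274119 * 0.9845563 * 0.7591712
k_eff = 0.95234

0.95234


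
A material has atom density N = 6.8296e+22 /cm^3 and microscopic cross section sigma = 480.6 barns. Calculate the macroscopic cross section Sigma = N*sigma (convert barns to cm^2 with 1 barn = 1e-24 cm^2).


Sigma = N * sigma_barns * 1e-24
Sigma = 6.8296e+22 * 480.6 * 1e-24
Sigma = 32.823 /cm

32.823


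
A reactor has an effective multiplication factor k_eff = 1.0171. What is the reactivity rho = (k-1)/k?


rho = (k_eff - 1) / k_eff
rho = (1.0171 - 1) / 1.0171
rho = 0.016813

0.016813


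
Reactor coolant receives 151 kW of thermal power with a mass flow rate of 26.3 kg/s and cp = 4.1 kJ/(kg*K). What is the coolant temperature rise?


dT = Q / (m_dot * cp)
dT = 151 / (26.3 * 4.1)
dT = 1.4004 C

1.4004


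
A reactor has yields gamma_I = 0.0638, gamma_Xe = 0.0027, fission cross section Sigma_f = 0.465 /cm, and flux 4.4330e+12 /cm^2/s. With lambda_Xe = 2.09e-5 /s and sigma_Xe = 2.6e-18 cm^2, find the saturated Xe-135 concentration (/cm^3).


Xe_eq = (gamma_I + gamma_Xe) * Sigma_f * phi / (lambda_Xe + sigma_Xe * phi)
Numerator = (0.0638 + 0.0027) * 0.465 * 4.4330e+12 = 1.370794e+11
Denominator = 2.09e-5 + 2.6e-18 * 4.4330e+12 = 3.242580e-05
Xe_eq = 1.370794e+11 / 3.242580e-05 = 4.2275e+15 /cm^3

4.2275e+15


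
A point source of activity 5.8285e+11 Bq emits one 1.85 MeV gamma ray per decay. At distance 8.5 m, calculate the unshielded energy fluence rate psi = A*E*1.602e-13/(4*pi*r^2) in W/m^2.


psi = A * E * 1.602e-13 / (4*pi*r^2)
psi = 5.8285e+11 * 1.85 * 1.602e-13 / (4*pi*8.5^2)
psi = 1.9026e-04 W/m^2

1.9026e-04


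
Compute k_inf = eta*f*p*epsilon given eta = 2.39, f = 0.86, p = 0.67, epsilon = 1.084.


k_inf = eta * f * p * epsilon
k_inf = 2.39 * 0.86 * 0.67 * 1.084
k_inf = 1.4928

1.4928


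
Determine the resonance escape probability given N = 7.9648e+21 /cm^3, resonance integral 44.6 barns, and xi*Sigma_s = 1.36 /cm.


p = exp(-N * I * 1e-24 / (xi*Sigma_s))
p = exp(-7.9648e+21 * 44.6 * 1e-24 / 1.36)
p = 0.77013

0.77013


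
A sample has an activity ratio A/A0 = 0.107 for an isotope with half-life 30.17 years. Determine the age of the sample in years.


lambda = ln(2) / t_half = ln(2) / 30.17 = 0.02297472 /yr
t = -ln(A/A0) / lambda
t = -ln(0.107) / 0.02297472
t = 97.278 yr

97.278


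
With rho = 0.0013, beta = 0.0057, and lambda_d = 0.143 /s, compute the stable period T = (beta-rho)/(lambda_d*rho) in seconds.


T = (beta - rho) / (lambda_d * rho)
T = (0.0057 - 0.0013) / (0.143 * 0.0013)
T = 23.669 s

23.669


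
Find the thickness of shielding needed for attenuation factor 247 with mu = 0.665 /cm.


x = ln(factor) / mu
x = ln(247) / 0.665
x = 8.2848 cm

8.2848


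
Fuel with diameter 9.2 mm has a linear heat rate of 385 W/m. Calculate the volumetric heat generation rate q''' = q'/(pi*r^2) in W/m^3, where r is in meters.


r = D / 2 / 1000 = 9.2 / 2 / 1000 = 0.0046 m
q''' = q' / (pi * r^2)
q''' = 385 / (pi * 0.0046^2)
q''' = 5.7916e+06 W/m^3

5.7916e+06


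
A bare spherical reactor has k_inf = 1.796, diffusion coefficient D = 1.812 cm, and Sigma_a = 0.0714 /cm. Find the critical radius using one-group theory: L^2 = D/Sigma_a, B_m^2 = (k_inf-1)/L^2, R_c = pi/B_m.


L^2 = D / Sigma_a = 1.812 / 0.0714 = 25.37815 cm^2
B_m^2 = (k_inf - 1) / L^2 = (1.796 - 1) / 25.37815 = 0.03136556 /cm^2
For a bare sphere: B_g = pi/R, so R_c = pi / sqrt(B_m^2)
R_c = pi / sqrt(0.03136556) = 17.739 cm

17.739


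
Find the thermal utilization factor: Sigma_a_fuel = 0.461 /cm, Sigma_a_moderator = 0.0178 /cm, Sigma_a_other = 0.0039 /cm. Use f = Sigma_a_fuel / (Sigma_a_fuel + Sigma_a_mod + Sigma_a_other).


f = Sigma_a_fuel / (Sigma_a_fuel + Sigma_a_mod + Sigma_a_other)
f = 0.461 / (0.461 + 0.0178 + 0.0039)
f = 0.95504

0.95504


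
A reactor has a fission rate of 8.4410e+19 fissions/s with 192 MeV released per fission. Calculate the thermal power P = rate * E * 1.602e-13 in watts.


P = fission_rate * E_MeV * 1.602e-13
P = 8.4410e+19 * 192 * 1.602e-13
P = 2.5963e+09 W

2.5963e+09


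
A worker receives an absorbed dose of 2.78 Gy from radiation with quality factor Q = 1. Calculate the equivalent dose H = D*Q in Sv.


H = D * Q
H = 2.78 * 1
H = 2.7800 Sv

2.7800


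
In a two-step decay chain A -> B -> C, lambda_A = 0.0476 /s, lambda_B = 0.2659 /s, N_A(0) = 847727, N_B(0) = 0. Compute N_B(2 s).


N_B(t) = lambda_A * N_A0 / (lambda_B - lambda_A) * [exp(-lambda_A*t) - exp(-lambda_B*t)]
exp(-0.0476*2) = 0.9091911; exp(-0.2659*2) = 0.5875464
N_B = 0.0476 * 847727 / (0.2659 - 0.0476) * (0.9091911 - 0.5875464)
N_B = 59455

59455


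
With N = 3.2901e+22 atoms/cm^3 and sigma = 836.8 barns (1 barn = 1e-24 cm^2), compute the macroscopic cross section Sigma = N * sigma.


Sigma = N * sigma_barns * 1e-24
Sigma = 3.2901e+22 * 836.8 * 1e-24
Sigma = 27.532 /cm

27.532


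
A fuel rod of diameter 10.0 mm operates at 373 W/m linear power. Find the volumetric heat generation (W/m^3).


r = D / 2 / 1000 = 10.0 / 2 / 1000 = 0.005 m
q''' = q' / (pi * r^2)
q''' = 373 / (pi * 0.005^2)
q''' = 4.7492e+06 W/m^3

4.7492e+06


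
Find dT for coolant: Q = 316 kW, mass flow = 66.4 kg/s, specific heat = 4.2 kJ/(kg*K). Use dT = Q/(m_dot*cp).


dT = Q / (m_dot * cp)
dT = 316 / (66.4 * 4.2)
dT = 1.1331 C

1.1331


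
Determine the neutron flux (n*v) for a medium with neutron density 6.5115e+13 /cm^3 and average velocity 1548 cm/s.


phi = n * v
phi = 6.5115e+13 * 1548
phi = 1.0080e+17 /cm^2/s

1.0080e+17


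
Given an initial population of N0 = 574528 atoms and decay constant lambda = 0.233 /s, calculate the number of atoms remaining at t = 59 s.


N = N0 * exp(-lambda * t)
N = 574528 * exp(-0.233 * 59)
N = 0.61527

0.61527


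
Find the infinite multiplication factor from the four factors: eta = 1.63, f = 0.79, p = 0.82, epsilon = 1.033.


k_inf = eta * f * p * epsilon
k_inf = 1.63 * 0.79 * 0.82 * 1.033
k_inf = 1.0908

1.0908


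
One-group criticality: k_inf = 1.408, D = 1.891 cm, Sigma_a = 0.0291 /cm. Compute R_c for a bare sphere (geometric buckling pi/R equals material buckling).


L^2 = D / Sigma_a = 1.891 / 0.0291 = 64.98282 cm^2
B_m^2 = (k_inf - 1) / L^2 = (1.408 - 1) / 64.98282 = 0.006278583 /cm^2
For a bare sphere: B_g = pi/R, so R_c = pi / sqrt(B_m^2)
R_c = pi / sqrt(0.006278583) = 39.648 cm

39.648


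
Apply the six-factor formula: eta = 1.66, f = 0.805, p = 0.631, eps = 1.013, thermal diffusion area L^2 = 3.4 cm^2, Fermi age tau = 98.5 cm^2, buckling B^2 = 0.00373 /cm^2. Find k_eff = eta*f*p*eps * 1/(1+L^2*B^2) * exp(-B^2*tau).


k_inf = eta*f*p*eps = 1.66*0.805*0.631*1.013 = 0.8541670
P_TNL = 1/(1 + L^2*B^2) = 1/(1 + 3.4*0.00373) = 0.9874768
P_FNL = exp(-B^2*tau) = exp(-0.00373*98.5) = 0.6925291
k_eff = k_inf * P_TNL * P_FNL = 0.8541670 * 0.9874768 * 0.6925291
k_eff = 0.58413

0.58413


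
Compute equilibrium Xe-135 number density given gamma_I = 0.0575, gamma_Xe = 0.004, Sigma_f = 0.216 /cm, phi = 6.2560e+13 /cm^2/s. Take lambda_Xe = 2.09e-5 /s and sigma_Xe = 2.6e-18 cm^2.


Xe_eq = (gamma_I + gamma_Xe) * Sigma_f * phi / (lambda_Xe + sigma_Xe * phi)
Numerator = (0.0575 + 0.004) * 0.216 * 6.2560e+13 = 8.310470e+11
Denominator = 2.09e-5 + 2.6e-18 * 6.2560e+13 = 1.835560e-04
Xe_eq = 8.310470e+11 / 1.835560e-04 = 4.5275e+15 /cm^3

4.5275e+15


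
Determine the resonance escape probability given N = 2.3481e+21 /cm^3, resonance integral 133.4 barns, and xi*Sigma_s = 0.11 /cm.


p = exp(-N * I * 1e-24 / (xi*Sigma_s))
p = exp(-2.3481e+21 * 133.4 * 1e-24 / 0.11)
p = 0.057983

0.057983


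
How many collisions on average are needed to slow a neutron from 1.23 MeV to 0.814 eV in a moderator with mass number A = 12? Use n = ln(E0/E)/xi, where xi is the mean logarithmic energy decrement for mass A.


xi = 1 + (A-1)^2/(2A)*ln((A-1)/(A+1)) = 0.1577690 (for A = 12)
n = ln(E0/E) / xi
n = ln(1.23e6 / 0.814) / 0.1577690
n = ln(1.511057e+06) / 0.1577690 = 90.185

90.185


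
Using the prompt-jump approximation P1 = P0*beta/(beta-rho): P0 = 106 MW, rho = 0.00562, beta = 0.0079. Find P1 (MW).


P1/P0 = beta / (beta - rho)
P1/P0 = 0.0079 / (0.0079 - 0.00562) = 3.464912
P1 = 106 * 3.464912 = 367.28 MW

367.28


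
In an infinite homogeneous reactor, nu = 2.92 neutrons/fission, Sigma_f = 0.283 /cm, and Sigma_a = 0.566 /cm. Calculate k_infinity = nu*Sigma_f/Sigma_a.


k_inf = nu * Sigma_f / Sigma_a
k_inf = 2.92 * 0.283 / 0.566
k_inf = 1.4600

1.4600


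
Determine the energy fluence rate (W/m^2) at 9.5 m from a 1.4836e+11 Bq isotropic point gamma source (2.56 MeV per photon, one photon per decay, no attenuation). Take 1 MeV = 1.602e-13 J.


psi = A * E * 1.602e-13 / (4*pi*r^2)
psi = 1.4836e+11 * 2.56 * 1.602e-13 / (4*pi*9.5^2)
psi = 5.3649e-05 W/m^2

5.3649e-05


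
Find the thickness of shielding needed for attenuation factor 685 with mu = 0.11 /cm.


x = ln(factor) / mu
x = ln(685) / 0.11
x = 59.358 cm

59.358


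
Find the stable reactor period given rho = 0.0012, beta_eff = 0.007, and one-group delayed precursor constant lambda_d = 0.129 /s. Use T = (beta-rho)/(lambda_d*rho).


T = (beta - rho) / (lambda_d * rho)
T = (0.007 - 0.0012) / (0.129 * 0.0012)
T = 37.468 s

37.468


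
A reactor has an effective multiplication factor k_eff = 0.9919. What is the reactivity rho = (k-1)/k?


rho = (k_eff - 1) / k_eff
rho = (0.9919 - 1) / 0.9919
rho = -0.0081661

-0.0081661


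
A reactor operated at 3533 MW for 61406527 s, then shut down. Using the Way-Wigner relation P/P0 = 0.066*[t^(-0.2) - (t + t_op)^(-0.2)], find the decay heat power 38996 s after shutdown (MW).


P/P0 = 0.066 * [t^(-0.2) - (t + t_op)^(-0.2)]
P/P0 = 0.066 * [38996^(-0.2) - (38996 + 61406527)^(-0.2)]
P/P0 = 0.066 * [0.1207247 - 0.02768866] = 0.006140379
P = 3533 * 0.006140379 = 21.694 MW

21.694


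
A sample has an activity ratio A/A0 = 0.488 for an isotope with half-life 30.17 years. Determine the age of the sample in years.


lambda = ln(2) / t_half = ln(2) / 30.17 = 0.02297472 /yr
t = -ln(A/A0) / lambda
t = -ln(0.488) / 0.02297472
t = 31.227 yr

31.227


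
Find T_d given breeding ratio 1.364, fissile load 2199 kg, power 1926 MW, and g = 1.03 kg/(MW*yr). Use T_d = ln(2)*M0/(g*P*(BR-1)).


Breeding gain G = BR - 1 = 1.364 - 1 = 0.364
Fissile production rate = g * P * G = 1.03 * 1926 * 0.364 = 722.09592 kg/yr
T_d = ln(2) * M0 / (g * P * G)
T_d = ln(2) * 2199 / 722.09592 = 2.1108 yr

2.1108


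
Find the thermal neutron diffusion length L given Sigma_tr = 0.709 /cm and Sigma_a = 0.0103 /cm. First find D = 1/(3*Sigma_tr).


D = 1 / (3 * Sigma_tr) = 1 / (3 * 0.709) = 0.4701457 cm
L = sqrt(D / Sigma_a)
L = sqrt(0.4701457 / 0.0103)
L = 6.7561 cm

6.7561


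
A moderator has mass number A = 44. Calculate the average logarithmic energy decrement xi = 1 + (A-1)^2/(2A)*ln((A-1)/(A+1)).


xi = 1 + (A-1)^2/(2A) * ln((A-1)/(A+1))
xi = 1 + (44-1)^2/(2*44) * ln((44-1)/(44 +1))
xi = 0.044774

0.044774


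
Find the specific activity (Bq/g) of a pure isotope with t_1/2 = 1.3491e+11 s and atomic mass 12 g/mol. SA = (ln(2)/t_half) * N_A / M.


lambda = ln(2) / t_half = ln(2) / 1.3491e+11 = 5.137849e-12 /s
SA = lambda * N_A / M
SA = 5.137849e-12 * 6.022e23 / 12
SA = 2.5783e+11 Bq/g

2.5783e+11


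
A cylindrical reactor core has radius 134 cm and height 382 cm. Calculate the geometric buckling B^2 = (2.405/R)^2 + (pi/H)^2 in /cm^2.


B^2 = (2.405/R)^2 + (pi/H)^2
B^2 = (2.405/134)^2 + (pi/382)^2
B^2 = 3.8976e-04 /cm^2

3.8976e-04


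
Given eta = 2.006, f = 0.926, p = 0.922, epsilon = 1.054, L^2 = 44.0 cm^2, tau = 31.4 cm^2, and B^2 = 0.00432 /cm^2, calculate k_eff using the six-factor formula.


k_inf = eta*f*p*eps = 2.006*0.926*0.922*1.054 = 1.805151
P_TNL = 1/(1 + L^2*B^2) = 1/(1 + 44.0*0.00432) = 0.8402796
P_FNL = exp(-B^2*tau) = exp(-0.00432*31.4) = 0.8731499
k_eff = k_inf * P_TNL * P_FNL = 1.805151 * 0.8402796 * 0.8731499
k_eff = 1.3244

1.3244


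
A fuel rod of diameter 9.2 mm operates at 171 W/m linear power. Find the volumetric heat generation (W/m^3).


r = D / 2 / 1000 = 9.2 / 2 / 1000 = 0.0046 m
q''' = q' / (pi * r^2)
q''' = 171 / (pi * 0.0046^2)
q''' = 2.5724e+06 W/m^3

2.5724e+06


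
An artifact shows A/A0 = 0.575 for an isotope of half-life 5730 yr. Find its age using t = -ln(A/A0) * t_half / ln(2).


lambda = ln(2) / t_half = ln(2) / 5730 = 1.209681e-04 /yr
t = -ln(A/A0) / lambda
t = -ln(0.575) / 1.209681e-04
t = 4574.6 yr

4574.6


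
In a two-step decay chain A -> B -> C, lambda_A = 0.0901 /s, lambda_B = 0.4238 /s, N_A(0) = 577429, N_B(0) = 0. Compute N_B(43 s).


N_B(t) = lambda_A * N_A0 / (lambda_B - lambda_A) * [exp(-lambda_A*t) - exp(-lambda_B*t)]
exp(-0.0901*43) = 0.02076887; exp(-0.4238*43) = 1.218086e-08
N_B = 0.0901 * 577429 / (0.4238 - 0.0901) * (0.02076887 - 1.218086e-08)
N_B = 3238.0

3238.0


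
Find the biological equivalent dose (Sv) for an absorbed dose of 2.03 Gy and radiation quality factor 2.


H = D * Q
H = 2.03 * 2
H = 4.0600 Sv

4.0600


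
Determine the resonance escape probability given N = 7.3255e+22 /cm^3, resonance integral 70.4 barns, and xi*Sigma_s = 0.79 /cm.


p = exp(-N * I * 1e-24 / (xi*Sigma_s))
p = exp(-7.3255e+22 * 70.4 * 1e-24 / 0.79)
p = 0.0014619

0.0014619


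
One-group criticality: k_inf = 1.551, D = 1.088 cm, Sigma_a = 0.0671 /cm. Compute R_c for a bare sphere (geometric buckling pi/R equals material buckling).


L^2 = D / Sigma_a = 1.088 / 0.0671 = 16.21461 cm^2
B_m^2 = (k_inf - 1) / L^2 = (1.551 - 1) / 16.21461 = 0.03398170 /cm^2
For a bare sphere: B_g = pi/R, so R_c = pi / sqrt(B_m^2)
R_c = pi / sqrt(0.03398170) = 17.042 cm

17.042


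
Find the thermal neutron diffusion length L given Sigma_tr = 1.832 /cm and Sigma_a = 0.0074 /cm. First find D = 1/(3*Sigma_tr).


D = 1 / (3 * Sigma_tr) = 1 / (3 * 1.832) = 0.1819505 cm
L = sqrt(D / Sigma_a)
L = sqrt(0.1819505 / 0.0074)
L = 4.9586 cm

4.9586


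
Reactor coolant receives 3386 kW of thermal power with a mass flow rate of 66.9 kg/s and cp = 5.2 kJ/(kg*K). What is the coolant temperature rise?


dT = Q / (m_dot * cp)
dT = 3386 / (66.9 * 5.2)
dT = 9.7332 C

9.7332


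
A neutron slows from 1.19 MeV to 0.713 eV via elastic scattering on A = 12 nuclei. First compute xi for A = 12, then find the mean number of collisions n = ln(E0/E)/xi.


xi = 1 + (A-1)^2/(2A)*ln((A-1)/(A+1)) = 0.1577690 (for A = 12)
n = ln(E0/E) / xi
n = ln(1.19e6 / 0.713) / 0.1577690
n = ln(1.669004e+06) / 0.1577690 = 90.815

90.815


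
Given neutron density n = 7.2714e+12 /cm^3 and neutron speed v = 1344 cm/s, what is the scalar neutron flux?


phi = n * v
phi = 7.2714e+12 * 1344
phi = 9.7728e+15 /cm^2/s

9.7728e+15


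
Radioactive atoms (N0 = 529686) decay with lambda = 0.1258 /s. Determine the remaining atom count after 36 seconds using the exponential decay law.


N = N0 * exp(-lambda * t)
N = 529686 * exp(-0.1258 * 36)
N = 5717.2

5717.2


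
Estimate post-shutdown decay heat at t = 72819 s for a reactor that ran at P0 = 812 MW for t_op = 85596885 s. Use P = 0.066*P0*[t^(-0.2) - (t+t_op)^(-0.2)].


P/P0 = 0.066 * [t^(-0.2) - (t + t_op)^(-0.2)]
P/P0 = 0.066 * [72819^(-0.2) - (72819 + 85596885)^(-0.2)]
P/P0 = 0.066 * [0.1065494 - 0.02590804] = 0.005322330
P = 812 * 0.005322330 = 4.3217 MW

4.3217


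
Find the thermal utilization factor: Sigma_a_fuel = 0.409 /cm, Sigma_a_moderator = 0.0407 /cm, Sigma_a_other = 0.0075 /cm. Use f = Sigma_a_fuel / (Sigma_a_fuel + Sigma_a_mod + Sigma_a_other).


f = Sigma_a_fuel / (Sigma_a_fuel + Sigma_a_mod + Sigma_a_other)
f = 0.409 / (0.409 + 0.0407 + 0.0075)
f = 0.89458

0.89458


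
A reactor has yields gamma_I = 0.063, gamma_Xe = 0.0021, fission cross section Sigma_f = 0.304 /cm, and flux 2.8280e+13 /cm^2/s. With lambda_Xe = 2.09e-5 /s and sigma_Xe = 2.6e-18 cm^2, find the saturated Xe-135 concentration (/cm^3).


Xe_eq = (gamma_I + gamma_Xe) * Sigma_f * phi / (lambda_Xe + sigma_Xe * phi)
Numerator = (0.063 + 0.0021) * 0.304 * 2.8280e+13 = 5.596725e+11
Denominator = 2.09e-5 + 2.6e-18 * 2.8280e+13 = 9.442800e-05
Xe_eq = 5.596725e+11 / 9.442800e-05 = 5.9270e+15 /cm^3

5.9270e+15


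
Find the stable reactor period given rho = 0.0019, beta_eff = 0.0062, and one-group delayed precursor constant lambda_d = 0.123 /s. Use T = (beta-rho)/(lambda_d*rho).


T = (beta - rho) / (lambda_d * rho)
T = (0.0062 - 0.0019) / (0.123 * 0.0019)
T = 18.400 s

18.400


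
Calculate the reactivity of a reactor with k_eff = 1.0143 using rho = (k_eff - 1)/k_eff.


rho = (k_eff - 1) / k_eff
rho = (1.0143 - 1) / 1.0143
rho = 0.014098

0.014098


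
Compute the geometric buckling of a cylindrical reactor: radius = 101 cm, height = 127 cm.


B^2 = (2.405/R)^2 + (pi/H)^2
B^2 = (2.405/101)^2 + (pi/127)^2
B^2 = 0.0011789 /cm^2

0.0011789


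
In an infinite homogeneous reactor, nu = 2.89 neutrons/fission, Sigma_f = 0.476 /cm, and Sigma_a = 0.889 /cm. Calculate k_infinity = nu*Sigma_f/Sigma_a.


k_inf = nu * Sigma_f / Sigma_a
k_inf = 2.89 * 0.476 / 0.889
k_inf = 1.5474

1.5474


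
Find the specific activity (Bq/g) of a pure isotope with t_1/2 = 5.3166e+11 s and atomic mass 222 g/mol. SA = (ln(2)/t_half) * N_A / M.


lambda = ln(2) / t_half = ln(2) / 5.3166e+11 = 1.303741e-12 /s
SA = lambda * N_A / M
SA = 1.303741e-12 * 6.022e23 / 222
SA = 3.5365e+09 Bq/g

3.5365e+09


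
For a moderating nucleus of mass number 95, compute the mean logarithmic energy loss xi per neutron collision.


xi = 1 + (A-1)^2/(2A) * ln((A-1)/(A+1))
xi = 1 + (95-1)^2/(2*95) * ln((95-1)/(95 +1))
xi = 0.020906

0.020906


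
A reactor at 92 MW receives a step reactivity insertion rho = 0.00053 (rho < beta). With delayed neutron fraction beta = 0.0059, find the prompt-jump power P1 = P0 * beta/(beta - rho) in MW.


P1/P0 = beta / (beta - rho)
P1/P0 = 0.0059 / (0.0059 - 0.00053) = 1.098696
P1 = 92 * 1.098696 = 101.08 MW

101.08


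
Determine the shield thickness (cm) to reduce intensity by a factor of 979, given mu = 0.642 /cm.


x = ln(factor) / mu
x = ln(979) / 0.642
x = 10.727 cm

10.727


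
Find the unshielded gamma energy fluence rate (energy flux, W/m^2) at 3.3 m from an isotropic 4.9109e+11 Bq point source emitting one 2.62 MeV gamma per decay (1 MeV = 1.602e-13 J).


psi = A * E * 1.602e-13 / (4*pi*r^2)
psi = 4.9109e+11 * 2.62 * 1.602e-13 / (4*pi*3.3^2)
psi = 0.0015062 W/m^2

0.0015062


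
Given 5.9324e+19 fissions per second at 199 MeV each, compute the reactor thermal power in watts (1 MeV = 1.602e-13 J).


P = fission_rate * E_MeV * 1.602e-13
P = 5.9324e+19 * 199 * 1.602e-13
P = 1.8912e+09 W

1.8912e+09


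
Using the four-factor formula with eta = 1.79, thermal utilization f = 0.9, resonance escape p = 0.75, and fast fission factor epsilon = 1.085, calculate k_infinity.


k_inf = eta * f * p * epsilon
k_inf = 1.79 * 0.9 * 0.75 * 1.085
k_inf = 1.3110

1.3110


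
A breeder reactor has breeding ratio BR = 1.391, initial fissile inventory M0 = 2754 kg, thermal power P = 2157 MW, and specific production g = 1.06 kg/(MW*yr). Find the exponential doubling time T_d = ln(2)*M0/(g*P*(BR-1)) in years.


Breeding gain G = BR - 1 = 1.391 - 1 = 0.391
Fissile production rate = g * P * G = 1.06 * 2157 * 0.391 = 893.99022 kg/yr
T_d = ln(2) * M0 / (g * P * G)
T_d = ln(2) * 2754 / 893.99022 = 2.1353 yr

2.1353


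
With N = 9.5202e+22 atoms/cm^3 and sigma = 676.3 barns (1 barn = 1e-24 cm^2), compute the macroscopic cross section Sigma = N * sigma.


Sigma = N * sigma_barns * 1e-24
Sigma = 9.5202e+22 * 676.3 * 1e-24
Sigma = 64.385 /cm

64.385


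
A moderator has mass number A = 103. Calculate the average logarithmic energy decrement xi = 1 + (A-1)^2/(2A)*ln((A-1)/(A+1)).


xi = 1 + (A-1)^2/(2A) * ln((A-1)/(A+1))
xi = 1 + (103-1)^2/(2*103) * ln((103-1)/(103 +1))
xi = 0.019292

0.019292


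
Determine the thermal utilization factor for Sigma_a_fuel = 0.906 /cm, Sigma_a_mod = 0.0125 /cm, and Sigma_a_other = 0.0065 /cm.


f = Sigma_a_fuel / (Sigma_a_fuel + Sigma_a_mod + Sigma_a_other)
f = 0.906 / (0.906 + 0.0125 + 0.0065)
f = 0.97946

0.97946


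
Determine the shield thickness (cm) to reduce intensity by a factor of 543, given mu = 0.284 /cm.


x = ln(factor) / mu
x = ln(543) / 0.284
x = 22.173 cm

22.173


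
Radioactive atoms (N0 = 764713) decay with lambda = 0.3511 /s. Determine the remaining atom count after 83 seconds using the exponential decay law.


N = N0 * exp(-lambda * t)
N = 764713 * exp(-0.3511 * 83)
N = 1.6889e-07

1.6889e-07


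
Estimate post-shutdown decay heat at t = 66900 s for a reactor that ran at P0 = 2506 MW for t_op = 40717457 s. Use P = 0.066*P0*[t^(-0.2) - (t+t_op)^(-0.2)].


P/P0 = 0.066 * [t^(-0.2) - (t + t_op)^(-0.2)]
P/P0 = 0.066 * [66900^(-0.2) - (66900 + 40717457)^(-0.2)]
P/P0 = 0.066 * [0.1083714 - 0.03005393] = 0.005168953
P = 2506 * 0.005168953 = 12.953 MW

12.953


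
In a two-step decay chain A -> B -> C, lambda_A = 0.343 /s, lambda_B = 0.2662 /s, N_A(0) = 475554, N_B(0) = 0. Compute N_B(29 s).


N_B(t) = lambda_A * N_A0 / (lambda_B - lambda_A) * [exp(-lambda_A*t) - exp(-lambda_B*t)]
exp(-0.343*29) = 4.787103e-05; exp(-0.2662*29) = 4.439494e-04
N_B = 0.343 * 475554 / (0.2662 - 0.343) * (4.787103e-05 - 4.439494e-04)
N_B = 841.23

841.23


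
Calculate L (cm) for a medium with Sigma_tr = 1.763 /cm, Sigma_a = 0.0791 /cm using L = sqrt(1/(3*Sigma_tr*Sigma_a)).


D = 1 / (3 * Sigma_tr) = 1 / (3 * 1.763) = 0.1890717 cm
L = sqrt(D / Sigma_a)
L = sqrt(0.1890717 / 0.0791)
L = 1.5461 cm

1.5461


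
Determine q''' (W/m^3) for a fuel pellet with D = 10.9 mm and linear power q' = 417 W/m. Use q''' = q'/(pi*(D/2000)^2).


r = D / 2 / 1000 = 10.9 / 2 / 1000 = 0.00545 m
q''' = q' / (pi * r^2)
q''' = 417 / (pi * 0.00545^2)
q''' = 4.4688e+06 W/m^3

4.4688e+06


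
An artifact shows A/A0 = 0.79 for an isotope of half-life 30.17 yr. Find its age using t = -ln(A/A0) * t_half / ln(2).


lambda = ln(2) / t_half = ln(2) / 30.17 = 0.02297472 /yr
t = -ln(A/A0) / lambda
t = -ln(0.79) / 0.02297472
t = 10.260 yr

10.260


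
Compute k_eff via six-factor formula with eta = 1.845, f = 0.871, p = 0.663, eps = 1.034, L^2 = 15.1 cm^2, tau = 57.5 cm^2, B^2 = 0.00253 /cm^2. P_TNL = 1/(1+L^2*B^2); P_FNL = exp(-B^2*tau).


k_inf = eta*f*p*eps = 1.845*0.871*0.663*1.034 = 1.101663
P_TNL = 1/(1 + L^2*B^2) = 1/(1 + 15.1*0.00253) = 0.9632028
P_FNL = exp(-B^2*tau) = exp(-0.00253*57.5) = 0.8646115
k_eff = k_inf * P_TNL * P_FNL = 1.101663 * 0.9632028 * 0.8646115
k_eff = 0.91746

0.91746


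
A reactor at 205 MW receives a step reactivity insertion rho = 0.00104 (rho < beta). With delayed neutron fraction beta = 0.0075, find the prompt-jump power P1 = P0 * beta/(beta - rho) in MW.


P1/P0 = beta / (beta - rho)
P1/P0 = 0.0075 / (0.0075 - 0.00104) = 1.160991
P1 = 205 * 1.160991 = 238.00 MW

238.00


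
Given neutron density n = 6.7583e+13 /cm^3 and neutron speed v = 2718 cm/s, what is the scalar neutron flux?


phi = n * v
phi = 6.7583e+13 * 2718
phi = 1.8369e+17 /cm^2/s

1.8369e+17


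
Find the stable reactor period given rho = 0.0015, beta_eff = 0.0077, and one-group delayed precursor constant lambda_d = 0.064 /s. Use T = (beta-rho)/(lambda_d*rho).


T = (beta - rho) / (lambda_d * rho)
T = (0.0077 - 0.0015) / (0.064 * 0.0015)
T = 64.583 s

64.583


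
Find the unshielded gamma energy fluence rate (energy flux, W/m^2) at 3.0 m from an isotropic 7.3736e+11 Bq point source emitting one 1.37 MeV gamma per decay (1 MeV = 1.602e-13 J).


psi = A * E * 1.602e-13 / (4*pi*r^2)
psi = 7.3736e+11 * 1.37 * 1.602e-13 / (4*pi*3.0^2)
psi = 0.0014309 W/m^2

0.0014309


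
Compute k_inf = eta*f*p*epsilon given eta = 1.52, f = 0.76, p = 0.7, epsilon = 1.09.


k_inf = eta * f * p * epsilon
k_inf = 1.52 * 0.76 * 0.7 * 1.09
k_inf = 0.88142

0.88142


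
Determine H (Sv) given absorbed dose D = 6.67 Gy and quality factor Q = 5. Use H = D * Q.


H = D * Q
H = 6.67 * 5
H = 33.350 Sv

33.350


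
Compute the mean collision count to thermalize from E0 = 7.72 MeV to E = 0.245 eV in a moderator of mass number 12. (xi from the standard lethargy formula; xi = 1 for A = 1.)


xi = 1 + (A-1)^2/(2A)*ln((A-1)/(A+1)) = 0.1577690 (for A = 12)
n = ln(E0/E) / xi
n = ln(7.72e6 / 0.245) / 0.1577690
n = ln(3.151020e+07) / 0.1577690 = 109.44

109.44


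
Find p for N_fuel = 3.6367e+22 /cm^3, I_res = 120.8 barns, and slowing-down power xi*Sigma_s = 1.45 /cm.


p = exp(-N * I * 1e-24 / (xi*Sigma_s))
p = exp(-3.6367e+22 * 120.8 * 1e-24 / 1.45)
p = 0.048328

0.048328


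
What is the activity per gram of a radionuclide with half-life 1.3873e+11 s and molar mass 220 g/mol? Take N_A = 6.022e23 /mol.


lambda = ln(2) / t_half = ln(2) / 1.3873e+11 = 4.996376e-12 /s
SA = lambda * N_A / M
SA = 4.996376e-12 * 6.022e23 / 220
SA = 1.3676e+10 Bq/g

1.3676e+10


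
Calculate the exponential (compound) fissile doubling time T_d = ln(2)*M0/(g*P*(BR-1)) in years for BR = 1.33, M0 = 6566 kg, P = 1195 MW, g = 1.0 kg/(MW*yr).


Breeding gain G = BR - 1 = 1.33 - 1 = 0.33
Fissile production rate = g * P * G = 1.0 * 1195 * 0.33 = 394.35 kg/yr
T_d = ln(2) * M0 / (g * P * G)
T_d = ln(2) * 6566 / 394.35 = 11.541 yr

11.541
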